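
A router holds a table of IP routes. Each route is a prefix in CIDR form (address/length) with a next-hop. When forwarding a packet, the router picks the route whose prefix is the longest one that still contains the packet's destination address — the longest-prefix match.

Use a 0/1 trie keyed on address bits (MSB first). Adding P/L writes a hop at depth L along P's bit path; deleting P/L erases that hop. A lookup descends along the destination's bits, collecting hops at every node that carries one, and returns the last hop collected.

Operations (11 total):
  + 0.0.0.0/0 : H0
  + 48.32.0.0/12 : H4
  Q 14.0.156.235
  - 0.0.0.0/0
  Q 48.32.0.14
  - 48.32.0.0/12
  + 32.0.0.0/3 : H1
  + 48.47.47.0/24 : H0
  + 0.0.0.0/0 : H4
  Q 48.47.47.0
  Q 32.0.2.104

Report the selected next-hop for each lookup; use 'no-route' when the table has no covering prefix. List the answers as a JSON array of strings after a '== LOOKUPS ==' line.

Apply in order:
  add 0.0.0.0/0 -> H0 at depth 0
  add 48.32.0.0/12 -> H4 at depth 12
  lookup 14.0.156.235: bits 00 walk d0:H0→d1:-→d2:- -> H0
  del 0.0.0.0/0 (clear depth 0)
  lookup 48.32.0.14: bits 001100000010 walk d0:-→d1:-→d2:-→d3:-→d4:-→d5:-→d6:-→d7:-→d8:-→d9:-→d10:-→d11:-→d12:H4 -> H4
  del 48.32.0.0/12 (clear depth 12)
  add 32.0.0.0/3 -> H1 at depth 3
  add 48.47.47.0/24 -> H0 at depth 24
  add 0.0.0.0/0 -> H4 at depth 0
  lookup 48.47.47.0: bits 001100000010111100101111 walk d0:H4→d1:-→d2:-→d3:H1→d4:-→d5:-→d6:-→d7:-→d8:-→d9:-→d10:-→d11:-→d12:-→d13:-→d14:-→d15:-→d16:-→d17:-→d18:-→d19:-→d20:-→d21:-→d22:-→d23:-→d24:H0 -> H0
  lookup 32.0.2.104: bits 001 walk d0:H4→d1:-→d2:-→d3:H1 -> H1

== LOOKUPS ==
["H0","H4","H0","H1"]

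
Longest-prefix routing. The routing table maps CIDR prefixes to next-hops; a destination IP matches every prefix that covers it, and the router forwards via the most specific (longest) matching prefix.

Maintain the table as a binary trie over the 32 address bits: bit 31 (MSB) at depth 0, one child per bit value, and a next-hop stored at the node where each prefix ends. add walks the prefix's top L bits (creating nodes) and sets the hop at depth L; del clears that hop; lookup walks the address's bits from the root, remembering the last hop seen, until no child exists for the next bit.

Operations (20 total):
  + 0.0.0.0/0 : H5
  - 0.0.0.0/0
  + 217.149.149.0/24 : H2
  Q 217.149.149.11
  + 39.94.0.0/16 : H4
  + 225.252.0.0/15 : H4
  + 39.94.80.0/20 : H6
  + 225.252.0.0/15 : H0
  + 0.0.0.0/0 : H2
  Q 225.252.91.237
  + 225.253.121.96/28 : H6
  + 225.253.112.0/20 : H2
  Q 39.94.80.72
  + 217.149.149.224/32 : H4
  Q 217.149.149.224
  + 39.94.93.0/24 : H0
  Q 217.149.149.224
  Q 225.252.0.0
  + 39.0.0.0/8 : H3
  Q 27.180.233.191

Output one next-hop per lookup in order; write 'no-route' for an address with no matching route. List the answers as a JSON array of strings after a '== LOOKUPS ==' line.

Trace:
  + 0.0.0.0/0 (H5) depth=0
  - 0.0.0.0/0 clear@0
  + 217.149.149.0/24 (H2) depth=24
  ? 217.149.149.11  path d0:-→d1:-→d2:-→d3:-→d4:-→d5:-→d6:-→d7:-→d8:-→d9:-→d10:-→d11:-→d12:-→d13:-→d14:-→d15:-→d16:-→d17:-→d18:-→d19:-→d20:-→d21:-→d22:-→d23:-→d24:H2  best=H2
  + 39.94.0.0/16 (H4) depth=16
  + 225.252.0.0/15 (H4) depth=15
  + 39.94.80.0/20 (H6) depth=20
  + 225.252.0.0/15 (H0) depth=15
  + 0.0.0.0/0 (H2) depth=0
  ? 225.252.91.237  path d0:H2→d1:-→d2:-→d3:-→d4:-→d5:-→d6:-→d7:-→d8:-→d9:-→d10:-→d11:-→d12:-→d13:-→d14:-→d15:H0  best=H0
  + 225.253.121.96/28 (H6) depth=28
  + 225.253.112.0/20 (H2) depth=20
  ? 39.94.80.72  path d0:H2→d1:-→d2:-→d3:-→d4:-→d5:-→d6:-→d7:-→d8:-→d9:-→d10:-→d11:-→d12:-→d13:-→d14:-→d15:-→d16:H4→d17:-→d18:-→d19:-→d20:H6  best=H6
  + 217.149.149.224/32 (H4) depth=32
  ? 217.149.149.224  path d0:H2→d1:-→d2:-→d3:-→d4:-→d5:-→d6:-→d7:-→d8:-→d9:-→d10:-→d11:-→d12:-→d13:-→d14:-→d15:-→d16:-→d17:-→d18:-→d19:-→d20:-→d21:-→d22:-→d23:-→d24:H2→d25:-→d26:-→d27:-→d28:-→d29:-→d30:-→d31:-→d32:H4  best=H4
  + 39.94.93.0/24 (H0) depth=24
  ? 217.149.149.224  path d0:H2→d1:-→d2:-→d3:-→d4:-→d5:-→d6:-→d7:-→d8:-→d9:-→d10:-→d11:-→d12:-→d13:-→d14:-→d15:-→d16:-→d17:-→d18:-→d19:-→d20:-→d21:-→d22:-→d23:-→d24:H2→d25:-→d26:-→d27:-→d28:-→d29:-→d30:-→d31:-→d32:H4  best=H4
  ? 225.252.0.0  path d0:H2→d1:-→d2:-→d3:-→d4:-→d5:-→d6:-→d7:-→d8:-→d9:-→d10:-→d11:-→d12:-→d13:-→d14:-→d15:H0  best=H0
  + 39.0.0.0/8 (H3) depth=8
  ? 27.180.233.191  path d0:H2→d1:-→d2:-  best=H2

== LOOKUPS ==
["H2","H0","H6","H4","H4","H0","H2"]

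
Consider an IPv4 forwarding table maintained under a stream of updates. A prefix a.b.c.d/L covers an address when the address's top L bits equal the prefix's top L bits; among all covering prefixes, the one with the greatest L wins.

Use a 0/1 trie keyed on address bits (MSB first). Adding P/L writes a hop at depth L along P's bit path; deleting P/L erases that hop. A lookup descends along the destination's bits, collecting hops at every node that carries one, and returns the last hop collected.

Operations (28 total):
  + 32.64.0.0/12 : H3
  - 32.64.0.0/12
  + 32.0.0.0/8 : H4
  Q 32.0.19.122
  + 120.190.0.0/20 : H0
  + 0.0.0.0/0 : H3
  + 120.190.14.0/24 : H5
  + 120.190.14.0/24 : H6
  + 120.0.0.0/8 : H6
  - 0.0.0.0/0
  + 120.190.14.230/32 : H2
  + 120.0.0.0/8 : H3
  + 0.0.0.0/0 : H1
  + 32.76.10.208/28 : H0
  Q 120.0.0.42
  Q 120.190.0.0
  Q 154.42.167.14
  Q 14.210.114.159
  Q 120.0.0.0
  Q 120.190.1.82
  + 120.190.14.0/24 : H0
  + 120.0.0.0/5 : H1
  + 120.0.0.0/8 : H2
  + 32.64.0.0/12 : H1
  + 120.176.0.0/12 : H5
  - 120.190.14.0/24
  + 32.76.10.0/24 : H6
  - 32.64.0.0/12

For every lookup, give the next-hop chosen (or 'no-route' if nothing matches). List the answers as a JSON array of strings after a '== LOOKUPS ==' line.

Process each operation:
  add 32.64.0.0/12 -> H3 at depth 12
  - 32.64.0.0/12 clear@12
  add 32.0.0.0/8 -> H4 at depth 8
  Q 32.0.19.122: descend 001000000 ; hops seen [H4] ; pick H4
  add 120.190.0.0/20 -> H0 at depth 20
  add 0.0.0.0/0 -> H3 at depth 0
  add 120.190.14.0/24 -> H5 at depth 24
  add 120.190.14.0/24 -> H6 at depth 24
  add 120.0.0.0/8 -> H6 at depth 8
  - 0.0.0.0/0 clear@0
  add 120.190.14.230/32 -> H2 at depth 32
  add 120.0.0.0/8 -> H3 at depth 8
  add 0.0.0.0/0 -> H1 at depth 0
  add 32.76.10.208/28 -> H0 at depth 28
  Q 120.0.0.42: descend 01111000 ; hops seen [H1,H3] ; pick H3
  Q 120.190.0.0: descend 01111000101111100000 ; hops seen [H1,H3,H0] ; pick H0
  Q 154.42.167.14: descend ε ; hops seen [H1] ; pick H1
  Q 14.210.114.159: descend 00 ; hops seen [H1] ; pick H1
  Q 120.0.0.0: descend 01111000 ; hops seen [H1,H3] ; pick H3
  Q 120.190.1.82: descend 01111000101111100000 ; hops seen [H1,H3,H0] ; pick H0
  add 120.190.14.0/24 -> H0 at depth 24
  add 120.0.0.0/5 -> H1 at depth 5
  add 120.0.0.0/8 -> H2 at depth 8
  add 32.64.0.0/12 -> H1 at depth 12
  add 120.176.0.0/12 -> H5 at depth 12
  - 120.190.14.0/24 clear@24
  add 32.76.10.0/24 -> H6 at depth 24
  - 32.64.0.0/12 clear@12

== LOOKUPS ==
["H4","H3","H0","H1","H1","H3","H0"]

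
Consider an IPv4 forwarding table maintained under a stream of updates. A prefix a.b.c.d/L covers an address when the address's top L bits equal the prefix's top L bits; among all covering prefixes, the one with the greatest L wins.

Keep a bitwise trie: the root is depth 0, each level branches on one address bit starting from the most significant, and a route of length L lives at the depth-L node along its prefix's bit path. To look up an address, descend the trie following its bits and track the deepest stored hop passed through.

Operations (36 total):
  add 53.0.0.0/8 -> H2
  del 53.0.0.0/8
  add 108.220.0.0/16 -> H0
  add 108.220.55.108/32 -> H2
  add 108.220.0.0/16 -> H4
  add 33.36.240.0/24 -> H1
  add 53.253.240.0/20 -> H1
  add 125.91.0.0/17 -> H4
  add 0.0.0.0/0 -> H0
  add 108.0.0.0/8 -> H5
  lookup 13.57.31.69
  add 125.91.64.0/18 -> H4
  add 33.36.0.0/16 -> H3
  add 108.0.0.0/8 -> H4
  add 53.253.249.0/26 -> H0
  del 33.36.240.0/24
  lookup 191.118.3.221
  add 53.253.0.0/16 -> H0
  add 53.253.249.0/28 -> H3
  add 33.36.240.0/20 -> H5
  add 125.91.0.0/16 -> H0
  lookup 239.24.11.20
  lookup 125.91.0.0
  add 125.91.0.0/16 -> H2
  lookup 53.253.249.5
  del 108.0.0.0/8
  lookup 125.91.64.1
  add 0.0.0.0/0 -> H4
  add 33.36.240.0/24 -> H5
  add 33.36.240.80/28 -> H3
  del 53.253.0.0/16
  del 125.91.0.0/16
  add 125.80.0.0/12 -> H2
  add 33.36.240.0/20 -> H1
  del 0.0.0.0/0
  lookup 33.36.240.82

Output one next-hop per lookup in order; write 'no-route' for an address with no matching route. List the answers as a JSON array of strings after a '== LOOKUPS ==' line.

Trace:
  add 53.0.0.0/8 -> H2 at depth 8
  - 53.0.0.0/8 clear@8
  add 108.220.0.0/16 -> H0 at depth 16
  add 108.220.55.108/32 -> H2 at depth 32
  add 108.220.0.0/16 -> H4 at depth 16
  add 33.36.240.0/24 -> H1 at depth 24
  add 53.253.240.0/20 -> H1 at depth 20
  add 125.91.0.0/17 -> H4 at depth 17
  add 0.0.0.0/0 -> H0 at depth 0
  add 108.0.0.0/8 -> H5 at depth 8
  Q 13.57.31.69: descend 00 ; hops seen [H0] ; pick H0
  add 125.91.64.0/18 -> H4 at depth 18
  add 33.36.0.0/16 -> H3 at depth 16
  add 108.0.0.0/8 -> H4 at depth 8
  add 53.253.249.0/26 -> H0 at depth 26
  - 33.36.240.0/24 clear@24
  Q 191.118.3.221: descend ε ; hops seen [H0] ; pick H0
  add 53.253.0.0/16 -> H0 at depth 16
  add 53.253.249.0/28 -> H3 at depth 28
  add 33.36.240.0/20 -> H5 at depth 20
  add 125.91.0.0/16 -> H0 at depth 16
  Q 239.24.11.20: descend ε ; hops seen [H0] ; pick H0
  Q 125.91.0.0: descend 01111101010110110 ; hops seen [H0,H0,H4] ; pick H4
  add 125.91.0.0/16 -> H2 at depth 16
  Q 53.253.249.5: descend 0011010111111101111110010000 ; hops seen [H0,H0,H1,H0,H3] ; pick H3
  - 108.0.0.0/8 clear@8
  Q 125.91.64.1: descend 011111010101101101 ; hops seen [H0,H2,H4,H4] ; pick H4
  add 0.0.0.0/0 -> H4 at depth 0
  add 33.36.240.0/24 -> H5 at depth 24
  add 33.36.240.80/28 -> H3 at depth 28
  - 53.253.0.0/16 clear@16
  - 125.91.0.0/16 clear@16
  add 125.80.0.0/12 -> H2 at depth 12
  add 33.36.240.0/20 -> H1 at depth 20
  - 0.0.0.0/0 clear@0
  Q 33.36.240.82: descend 0010000100100100111100000101 ; hops seen [H3,H1,H5,H3] ; pick H3

== LOOKUPS ==
["H0","H0","H0","H4","H3","H4","H3"]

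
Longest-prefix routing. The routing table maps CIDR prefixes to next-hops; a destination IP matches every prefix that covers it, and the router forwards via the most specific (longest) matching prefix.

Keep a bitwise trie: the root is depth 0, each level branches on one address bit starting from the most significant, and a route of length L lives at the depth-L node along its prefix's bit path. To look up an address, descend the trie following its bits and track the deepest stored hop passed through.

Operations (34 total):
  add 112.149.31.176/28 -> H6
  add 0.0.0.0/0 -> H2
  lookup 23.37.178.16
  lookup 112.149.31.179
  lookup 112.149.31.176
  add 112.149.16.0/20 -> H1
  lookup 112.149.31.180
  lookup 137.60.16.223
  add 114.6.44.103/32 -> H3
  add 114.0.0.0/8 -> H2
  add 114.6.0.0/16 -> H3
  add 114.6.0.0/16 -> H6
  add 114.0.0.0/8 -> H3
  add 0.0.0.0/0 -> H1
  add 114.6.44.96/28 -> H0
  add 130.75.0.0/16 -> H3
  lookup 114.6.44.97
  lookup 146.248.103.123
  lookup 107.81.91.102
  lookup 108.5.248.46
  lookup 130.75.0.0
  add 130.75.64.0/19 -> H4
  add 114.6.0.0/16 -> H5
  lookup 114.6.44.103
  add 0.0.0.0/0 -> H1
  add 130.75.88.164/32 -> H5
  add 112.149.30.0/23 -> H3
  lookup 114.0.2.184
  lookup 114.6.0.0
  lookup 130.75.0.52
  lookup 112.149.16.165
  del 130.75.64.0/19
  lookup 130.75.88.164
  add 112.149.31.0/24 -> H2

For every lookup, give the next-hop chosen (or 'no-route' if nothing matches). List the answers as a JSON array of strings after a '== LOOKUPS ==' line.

Process each operation:
  add 112.149.31.176/28 -> H6 at depth 28
  add 0.0.0.0/0 -> H2 at depth 0
  ? 23.37.178.16  path d0:H2→d1:-  best=H2
  ? 112.149.31.179  path d0:H2→d1:-→d2:-→d3:-→d4:-→d5:-→d6:-→d7:-→d8:-→d9:-→d10:-→d11:-→d12:-→d13:-→d14:-→d15:-→d16:-→d17:-→d18:-→d19:-→d20:-→d21:-→d22:-→d23:-→d24:-→d25:-→d26:-→d27:-→d28:H6  best=H6
  ? 112.149.31.176  path d0:H2→d1:-→d2:-→d3:-→d4:-→d5:-→d6:-→d7:-→d8:-→d9:-→d10:-→d11:-→d12:-→d13:-→d14:-→d15:-→d16:-→d17:-→d18:-→d19:-→d20:-→d21:-→d22:-→d23:-→d24:-→d25:-→d26:-→d27:-→d28:H6  best=H6
  add 112.149.16.0/20 -> H1 at depth 20
  ? 112.149.31.180  path d0:H2→d1:-→d2:-→d3:-→d4:-→d5:-→d6:-→d7:-→d8:-→d9:-→d10:-→d11:-→d12:-→d13:-→d14:-→d15:-→d16:-→d17:-→d18:-→d19:-→d20:H1→d21:-→d22:-→d23:-→d24:-→d25:-→d26:-→d27:-→d28:H6  best=H6
  ? 137.60.16.223  path d0:H2  best=H2
  add 114.6.44.103/32 -> H3 at depth 32
  add 114.0.0.0/8 -> H2 at depth 8
  add 114.6.0.0/16 -> H3 at depth 16
  add 114.6.0.0/16 -> H6 at depth 16
  add 114.0.0.0/8 -> H3 at depth 8
  add 0.0.0.0/0 -> H1 at depth 0
  add 114.6.44.96/28 -> H0 at depth 28
  add 130.75.0.0/16 -> H3 at depth 16
  ? 114.6.44.97  path d0:H1→d1:-→d2:-→d3:-→d4:-→d5:-→d6:-→d7:-→d8:H3→d9:-→d10:-→d11:-→d12:-→d13:-→d14:-→d15:-→d16:H6→d17:-→d18:-→d19:-→d20:-→d21:-→d22:-→d23:-→d24:-→d25:-→d26:-→d27:-→d28:H0→d29:-  best=H0
  ? 146.248.103.123  path d0:H1→d1:-→d2:-→d3:-  best=H1
  ? 107.81.91.102  path d0:H1→d1:-→d2:-→d3:-  best=H1
  ? 108.5.248.46  path d0:H1→d1:-→d2:-→d3:-  best=H1
  ? 130.75.0.0  path d0:H1→d1:-→d2:-→d3:-→d4:-→d5:-→d6:-→d7:-→d8:-→d9:-→d10:-→d11:-→d12:-→d13:-→d14:-→d15:-→d16:H3  best=H3
  add 130.75.64.0/19 -> H4 at depth 19
  add 114.6.0.0/16 -> H5 at depth 16
  ? 114.6.44.103  path d0:H1→d1:-→d2:-→d3:-→d4:-→d5:-→d6:-→d7:-→d8:H3→d9:-→d10:-→d11:-→d12:-→d13:-→d14:-→d15:-→d16:H5→d17:-→d18:-→d19:-→d20:-→d21:-→d22:-→d23:-→d24:-→d25:-→d26:-→d27:-→d28:H0→d29:-→d30:-→d31:-→d32:H3  best=H3
  add 0.0.0.0/0 -> H1 at depth 0
  add 130.75.88.164/32 -> H5 at depth 32
  add 112.149.30.0/23 -> H3 at depth 23
  ? 114.0.2.184  path d0:H1→d1:-→d2:-→d3:-→d4:-→d5:-→d6:-→d7:-→d8:H3→d9:-→d10:-→d11:-→d12:-→d13:-  best=H3
  ? 114.6.0.0  path d0:H1→d1:-→d2:-→d3:-→d4:-→d5:-→d6:-→d7:-→d8:H3→d9:-→d10:-→d11:-→d12:-→d13:-→d14:-→d15:-→d16:H5→d17:-→d18:-  best=H5
  ? 130.75.0.52  path d0:H1→d1:-→d2:-→d3:-→d4:-→d5:-→d6:-→d7:-→d8:-→d9:-→d10:-→d11:-→d12:-→d13:-→d14:-→d15:-→d16:H3→d17:-  best=H3
  ? 112.149.16.165  path d0:H1→d1:-→d2:-→d3:-→d4:-→d5:-→d6:-→d7:-→d8:-→d9:-→d10:-→d11:-→d12:-→d13:-→d14:-→d15:-→d16:-→d17:-→d18:-→d19:-→d20:H1  best=H1
  - 130.75.64.0/19 clear@19
  ? 130.75.88.164  path d0:H1→d1:-→d2:-→d3:-→d4:-→d5:-→d6:-→d7:-→d8:-→d9:-→d10:-→d11:-→d12:-→d13:-→d14:-→d15:-→d16:H3→d17:-→d18:-→d19:-→d20:-→d21:-→d22:-→d23:-→d24:-→d25:-→d26:-→d27:-→d28:-→d29:-→d30:-→d31:-→d32:H5  best=H5
  add 112.149.31.0/24 -> H2 at depth 24

== LOOKUPS ==
["H2","H6","H6","H6","H2","H0","H1","H1","H1","H3","H3","H3","H5","H3","H1","H5"]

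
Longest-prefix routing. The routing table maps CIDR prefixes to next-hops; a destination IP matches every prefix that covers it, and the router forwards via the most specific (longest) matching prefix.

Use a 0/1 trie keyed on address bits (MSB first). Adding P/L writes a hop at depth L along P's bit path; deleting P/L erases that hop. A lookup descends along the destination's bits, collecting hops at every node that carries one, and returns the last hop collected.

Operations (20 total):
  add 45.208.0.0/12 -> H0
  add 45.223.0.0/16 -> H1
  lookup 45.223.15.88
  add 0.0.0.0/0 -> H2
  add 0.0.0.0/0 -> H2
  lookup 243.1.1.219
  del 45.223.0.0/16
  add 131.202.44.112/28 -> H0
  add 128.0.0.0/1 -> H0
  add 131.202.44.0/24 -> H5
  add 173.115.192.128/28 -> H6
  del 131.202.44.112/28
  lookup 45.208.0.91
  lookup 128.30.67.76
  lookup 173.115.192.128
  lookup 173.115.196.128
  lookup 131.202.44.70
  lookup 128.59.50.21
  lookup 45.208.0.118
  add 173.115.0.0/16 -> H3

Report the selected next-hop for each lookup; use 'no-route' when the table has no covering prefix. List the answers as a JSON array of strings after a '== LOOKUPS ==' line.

Process each operation:
  + 45.208.0.0/12 (H0) depth=12
  + 45.223.0.0/16 (H1) depth=16
  Q 45.223.15.88: descend 0010110111011111 ; hops seen [H0,H1] ; pick H1
  + 0.0.0.0/0 (H2) depth=0
  + 0.0.0.0/0 (H2) depth=0
  Q 243.1.1.219: descend ε ; hops seen [H2] ; pick H2
  - 45.223.0.0/16 clear@16
  + 131.202.44.112/28 (H0) depth=28
  + 128.0.0.0/1 (H0) depth=1
  + 131.202.44.0/24 (H5) depth=24
  + 173.115.192.128/28 (H6) depth=28
  - 131.202.44.112/28 clear@28
  Q 45.208.0.91: descend 001011011101 ; hops seen [H2,H0] ; pick H0
  Q 128.30.67.76: descend 100000 ; hops seen [H2,H0] ; pick H0
  Q 173.115.192.128: descend 1010110101110011110000001000 ; hops seen [H2,H0,H6] ; pick H6
  Q 173.115.196.128: descend 101011010111001111000 ; hops seen [H2,H0] ; pick H0
  Q 131.202.44.70: descend 10000011110010100010110001 ; hops seen [H2,H0,H5] ; pick H5
  Q 128.59.50.21: descend 100000 ; hops seen [H2,H0] ; pick H0
  Q 45.208.0.118: descend 001011011101 ; hops seen [H2,H0] ; pick H0
  + 173.115.0.0/16 (H3) depth=16

== LOOKUPS ==
["H1","H2","H0","H0","H6","H0","H5","H0","H0"]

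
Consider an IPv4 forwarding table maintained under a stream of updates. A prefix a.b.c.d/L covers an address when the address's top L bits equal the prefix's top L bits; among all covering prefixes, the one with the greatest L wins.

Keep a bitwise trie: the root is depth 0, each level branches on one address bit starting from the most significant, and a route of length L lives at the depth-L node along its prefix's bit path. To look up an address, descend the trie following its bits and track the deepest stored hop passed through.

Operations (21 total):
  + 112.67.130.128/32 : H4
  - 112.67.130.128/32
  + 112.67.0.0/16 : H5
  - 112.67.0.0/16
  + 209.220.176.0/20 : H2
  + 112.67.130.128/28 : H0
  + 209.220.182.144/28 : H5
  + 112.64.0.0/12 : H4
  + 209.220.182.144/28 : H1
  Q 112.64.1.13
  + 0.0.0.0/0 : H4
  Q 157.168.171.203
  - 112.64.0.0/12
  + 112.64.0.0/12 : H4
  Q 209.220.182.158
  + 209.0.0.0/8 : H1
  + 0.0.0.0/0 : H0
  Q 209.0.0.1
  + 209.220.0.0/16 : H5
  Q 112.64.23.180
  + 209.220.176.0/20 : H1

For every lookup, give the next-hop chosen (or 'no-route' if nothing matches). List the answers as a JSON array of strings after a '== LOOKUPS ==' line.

Process each operation:
  add 112.67.130.128/32 -> H4 at depth 32
  del 112.67.130.128/32 (clear depth 32)
  add 112.67.0.0/16 -> H5 at depth 16
  del 112.67.0.0/16 (clear depth 16)
  add 209.220.176.0/20 -> H2 at depth 20
  add 112.67.130.128/28 -> H0 at depth 28
  add 209.220.182.144/28 -> H5 at depth 28
  add 112.64.0.0/12 -> H4 at depth 12
  add 209.220.182.144/28 -> H1 at depth 28
  ? 112.64.1.13  path d0:-→d1:-→d2:-→d3:-→d4:-→d5:-→d6:-→d7:-→d8:-→d9:-→d10:-→d11:-→d12:H4→d13:-→d14:-  best=H4
  add 0.0.0.0/0 -> H4 at depth 0
  ? 157.168.171.203  path d0:H4→d1:-  best=H4
  del 112.64.0.0/12 (clear depth 12)
  add 112.64.0.0/12 -> H4 at depth 12
  ? 209.220.182.158  path d0:H4→d1:-→d2:-→d3:-→d4:-→d5:-→d6:-→d7:-→d8:-→d9:-→d10:-→d11:-→d12:-→d13:-→d14:-→d15:-→d16:-→d17:-→d18:-→d19:-→d20:H2→d21:-→d22:-→d23:-→d24:-→d25:-→d26:-→d27:-→d28:H1  best=H1
  add 209.0.0.0/8 -> H1 at depth 8
  add 0.0.0.0/0 -> H0 at depth 0
  ? 209.0.0.1  path d0:H0→d1:-→d2:-→d3:-→d4:-→d5:-→d6:-→d7:-→d8:H1  best=H1
  add 209.220.0.0/16 -> H5 at depth 16
  ? 112.64.23.180  path d0:H0→d1:-→d2:-→d3:-→d4:-→d5:-→d6:-→d7:-→d8:-→d9:-→d10:-→d11:-→d12:H4→d13:-→d14:-  best=H4
  add 209.220.176.0/20 -> H1 at depth 20

== LOOKUPS ==
["H4","H4","H1","H1","H4"]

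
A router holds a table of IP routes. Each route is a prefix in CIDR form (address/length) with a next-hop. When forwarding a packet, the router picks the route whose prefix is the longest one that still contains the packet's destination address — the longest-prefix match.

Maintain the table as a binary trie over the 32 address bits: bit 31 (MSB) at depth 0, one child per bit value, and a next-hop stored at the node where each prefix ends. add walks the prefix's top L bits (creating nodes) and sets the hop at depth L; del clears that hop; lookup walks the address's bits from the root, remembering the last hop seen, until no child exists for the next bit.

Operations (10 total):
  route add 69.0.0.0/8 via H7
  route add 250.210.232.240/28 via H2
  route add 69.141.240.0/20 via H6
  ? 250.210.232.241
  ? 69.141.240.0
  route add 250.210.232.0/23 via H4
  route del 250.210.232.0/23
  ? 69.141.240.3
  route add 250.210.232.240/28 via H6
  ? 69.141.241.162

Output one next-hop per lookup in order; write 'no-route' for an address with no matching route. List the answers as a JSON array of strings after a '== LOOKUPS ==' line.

Process each operation:
  add 69.0.0.0/8 -> H7 at depth 8
  add 250.210.232.240/28 -> H2 at depth 28
  add 69.141.240.0/20 -> H6 at depth 20
  ? 250.210.232.241  path d0:-→d1:-→d2:-→d3:-→d4:-→d5:-→d6:-→d7:-→d8:-→d9:-→d10:-→d11:-→d12:-→d13:-→d14:-→d15:-→d16:-→d17:-→d18:-→d19:-→d20:-→d21:-→d22:-→d23:-→d24:-→d25:-→d26:-→d27:-→d28:H2  best=H2
  ? 69.141.240.0  path d0:-→d1:-→d2:-→d3:-→d4:-→d5:-→d6:-→d7:-→d8:H7→d9:-→d10:-→d11:-→d12:-→d13:-→d14:-→d15:-→d16:-→d17:-→d18:-→d19:-→d20:H6  best=H6
  add 250.210.232.0/23 -> H4 at depth 23
  - 250.210.232.0/23 clear@23
  ? 69.141.240.3  path d0:-→d1:-→d2:-→d3:-→d4:-→d5:-→d6:-→d7:-→d8:H7→d9:-→d10:-→d11:-→d12:-→d13:-→d14:-→d15:-→d16:-→d17:-→d18:-→d19:-→d20:H6  best=H6
  add 250.210.232.240/28 -> H6 at depth 28
  ? 69.141.241.162  path d0:-→d1:-→d2:-→d3:-→d4:-→d5:-→d6:-→d7:-→d8:H7→d9:-→d10:-→d11:-→d12:-→d13:-→d14:-→d15:-→d16:-→d17:-→d18:-→d19:-→d20:H6  best=H6

== LOOKUPS ==
["H2","H6","H6","H6"]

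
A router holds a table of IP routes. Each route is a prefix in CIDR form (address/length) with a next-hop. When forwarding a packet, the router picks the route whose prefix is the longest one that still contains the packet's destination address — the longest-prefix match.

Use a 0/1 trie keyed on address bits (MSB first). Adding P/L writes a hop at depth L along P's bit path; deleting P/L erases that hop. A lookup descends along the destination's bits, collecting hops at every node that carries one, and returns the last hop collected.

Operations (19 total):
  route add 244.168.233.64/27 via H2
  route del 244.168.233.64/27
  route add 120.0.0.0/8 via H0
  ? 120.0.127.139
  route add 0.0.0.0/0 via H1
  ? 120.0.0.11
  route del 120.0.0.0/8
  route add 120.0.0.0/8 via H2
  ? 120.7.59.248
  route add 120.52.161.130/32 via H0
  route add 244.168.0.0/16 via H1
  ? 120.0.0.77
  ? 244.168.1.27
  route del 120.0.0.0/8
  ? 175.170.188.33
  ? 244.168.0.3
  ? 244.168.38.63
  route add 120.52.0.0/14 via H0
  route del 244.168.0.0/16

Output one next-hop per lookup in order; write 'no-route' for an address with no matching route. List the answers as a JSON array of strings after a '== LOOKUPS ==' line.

Trace:
  add 244.168.233.64/27 -> H2 at depth 27
  del 244.168.233.64/27 (clear depth 27)
  add 120.0.0.0/8 -> H0 at depth 8
  ? 120.0.127.139  path d0:-→d1:-→d2:-→d3:-→d4:-→d5:-→d6:-→d7:-→d8:H0  best=H0
  add 0.0.0.0/0 -> H1 at depth 0
  ? 120.0.0.11  path d0:H1→d1:-→d2:-→d3:-→d4:-→d5:-→d6:-→d7:-→d8:H0  best=H0
  del 120.0.0.0/8 (clear depth 8)
  add 120.0.0.0/8 -> H2 at depth 8
  ? 120.7.59.248  path d0:H1→d1:-→d2:-→d3:-→d4:-→d5:-→d6:-→d7:-→d8:H2  best=H2
  add 120.52.161.130/32 -> H0 at depth 32
  add 244.168.0.0/16 -> H1 at depth 16
  ? 120.0.0.77  path d0:H1→d1:-→d2:-→d3:-→d4:-→d5:-→d6:-→d7:-→d8:H2→d9:-→d10:-  best=H2
  ? 244.168.1.27  path d0:H1→d1:-→d2:-→d3:-→d4:-→d5:-→d6:-→d7:-→d8:-→d9:-→d10:-→d11:-→d12:-→d13:-→d14:-→d15:-→d16:H1  best=H1
  del 120.0.0.0/8 (clear depth 8)
  ? 175.170.188.33  path d0:H1→d1:-  best=H1
  ? 244.168.0.3  path d0:H1→d1:-→d2:-→d3:-→d4:-→d5:-→d6:-→d7:-→d8:-→d9:-→d10:-→d11:-→d12:-→d13:-→d14:-→d15:-→d16:H1  best=H1
  ? 244.168.38.63  path d0:H1→d1:-→d2:-→d3:-→d4:-→d5:-→d6:-→d7:-→d8:-→d9:-→d10:-→d11:-→d12:-→d13:-→d14:-→d15:-→d16:H1  best=H1
  add 120.52.0.0/14 -> H0 at depth 14
  del 244.168.0.0/16 (clear depth 16)

== LOOKUPS ==
["H0","H0","H2","H2","H1","H1","H1","H1"]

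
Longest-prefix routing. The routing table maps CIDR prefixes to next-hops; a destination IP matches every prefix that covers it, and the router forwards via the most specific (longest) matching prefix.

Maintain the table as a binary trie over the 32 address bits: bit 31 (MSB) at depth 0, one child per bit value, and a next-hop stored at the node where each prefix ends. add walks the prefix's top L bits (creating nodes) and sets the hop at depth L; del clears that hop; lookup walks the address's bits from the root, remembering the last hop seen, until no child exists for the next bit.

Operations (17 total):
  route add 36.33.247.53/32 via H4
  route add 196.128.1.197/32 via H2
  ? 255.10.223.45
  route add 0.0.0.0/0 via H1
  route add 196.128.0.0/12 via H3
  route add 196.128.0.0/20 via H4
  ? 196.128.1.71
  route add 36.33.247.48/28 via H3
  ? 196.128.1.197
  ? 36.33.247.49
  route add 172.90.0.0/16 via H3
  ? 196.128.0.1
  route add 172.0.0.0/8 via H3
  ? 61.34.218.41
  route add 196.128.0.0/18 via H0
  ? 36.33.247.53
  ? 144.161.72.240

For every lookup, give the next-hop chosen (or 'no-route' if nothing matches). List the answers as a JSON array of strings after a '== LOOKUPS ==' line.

Process each operation:
  add 36.33.247.53/32 -> H4 at depth 32
  add 196.128.1.197/32 -> H2 at depth 32
  ? 255.10.223.45  path d0:-→d1:-→d2:-  best=no-route
  add 0.0.0.0/0 -> H1 at depth 0
  add 196.128.0.0/12 -> H3 at depth 12
  add 196.128.0.0/20 -> H4 at depth 20
  ? 196.128.1.71  path d0:H1→d1:-→d2:-→d3:-→d4:-→d5:-→d6:-→d7:-→d8:-→d9:-→d10:-→d11:-→d12:H3→d13:-→d14:-→d15:-→d16:-→d17:-→d18:-→d19:-→d20:H4→d21:-→d22:-→d23:-→d24:-  best=H4
  add 36.33.247.48/28 -> H3 at depth 28
  ? 196.128.1.197  path d0:H1→d1:-→d2:-→d3:-→d4:-→d5:-→d6:-→d7:-→d8:-→d9:-→d10:-→d11:-→d12:H3→d13:-→d14:-→d15:-→d16:-→d17:-→d18:-→d19:-→d20:H4→d21:-→d22:-→d23:-→d24:-→d25:-→d26:-→d27:-→d28:-→d29:-→d30:-→d31:-→d32:H2  best=H2
  ? 36.33.247.49  path d0:H1→d1:-→d2:-→d3:-→d4:-→d5:-→d6:-→d7:-→d8:-→d9:-→d10:-→d11:-→d12:-→d13:-→d14:-→d15:-→d16:-→d17:-→d18:-→d19:-→d20:-→d21:-→d22:-→d23:-→d24:-→d25:-→d26:-→d27:-→d28:H3→d29:-  best=H3
  add 172.90.0.0/16 -> H3 at depth 16
  ? 196.128.0.1  path d0:H1→d1:-→d2:-→d3:-→d4:-→d5:-→d6:-→d7:-→d8:-→d9:-→d10:-→d11:-→d12:H3→d13:-→d14:-→d15:-→d16:-→d17:-→d18:-→d19:-→d20:H4→d21:-→d22:-→d23:-  best=H4
  add 172.0.0.0/8 -> H3 at depth 8
  ? 61.34.218.41  path d0:H1→d1:-→d2:-→d3:-  best=H1
  add 196.128.0.0/18 -> H0 at depth 18
  ? 36.33.247.53  path d0:H1→d1:-→d2:-→d3:-→d4:-→d5:-→d6:-→d7:-→d8:-→d9:-→d10:-→d11:-→d12:-→d13:-→d14:-→d15:-→d16:-→d17:-→d18:-→d19:-→d20:-→d21:-→d22:-→d23:-→d24:-→d25:-→d26:-→d27:-→d28:H3→d29:-→d30:-→d31:-→d32:H4  best=H4
  ? 144.161.72.240  path d0:H1→d1:-→d2:-  best=H1

== LOOKUPS ==
["no-route","H4","H2","H3","H4","H1","H4","H1"]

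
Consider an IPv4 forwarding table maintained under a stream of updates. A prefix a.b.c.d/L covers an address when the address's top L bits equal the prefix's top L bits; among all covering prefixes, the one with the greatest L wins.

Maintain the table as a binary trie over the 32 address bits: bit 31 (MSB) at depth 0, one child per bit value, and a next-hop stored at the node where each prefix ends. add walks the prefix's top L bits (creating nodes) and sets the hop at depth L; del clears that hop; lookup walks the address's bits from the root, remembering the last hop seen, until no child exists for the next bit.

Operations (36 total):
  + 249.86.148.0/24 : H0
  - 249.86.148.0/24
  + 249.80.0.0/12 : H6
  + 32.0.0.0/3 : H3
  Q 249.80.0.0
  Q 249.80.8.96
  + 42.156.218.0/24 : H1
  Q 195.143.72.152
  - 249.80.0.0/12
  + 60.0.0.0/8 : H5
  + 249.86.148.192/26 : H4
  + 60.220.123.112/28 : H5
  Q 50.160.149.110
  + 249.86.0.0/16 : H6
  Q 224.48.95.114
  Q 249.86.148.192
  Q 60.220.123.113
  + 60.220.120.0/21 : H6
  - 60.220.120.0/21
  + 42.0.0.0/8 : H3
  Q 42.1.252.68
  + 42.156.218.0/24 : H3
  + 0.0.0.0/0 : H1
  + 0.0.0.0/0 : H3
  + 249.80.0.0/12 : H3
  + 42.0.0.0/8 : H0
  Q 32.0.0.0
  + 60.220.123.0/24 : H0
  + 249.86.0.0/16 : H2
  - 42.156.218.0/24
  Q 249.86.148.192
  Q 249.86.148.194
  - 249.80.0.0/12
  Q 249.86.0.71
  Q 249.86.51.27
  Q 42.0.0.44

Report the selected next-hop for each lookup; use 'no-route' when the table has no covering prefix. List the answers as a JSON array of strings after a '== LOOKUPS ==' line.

Process each operation:
  add 249.86.148.0/24 -> H0 at depth 24
  del 249.86.148.0/24 (clear depth 24)
  add 249.80.0.0/12 -> H6 at depth 12
  add 32.0.0.0/3 -> H3 at depth 3
  Q 249.80.0.0: descend 1111100101010 ; hops seen [H6] ; pick H6
  Q 249.80.8.96: descend 1111100101010 ; hops seen [H6] ; pick H6
  add 42.156.218.0/24 -> H1 at depth 24
  Q 195.143.72.152: descend 11 ; hops seen [∅] ; pick no-route
  del 249.80.0.0/12 (clear depth 12)
  add 60.0.0.0/8 -> H5 at depth 8
  add 249.86.148.192/26 -> H4 at depth 26
  add 60.220.123.112/28 -> H5 at depth 28
  Q 50.160.149.110: descend 0011 ; hops seen [H3] ; pick H3
  add 249.86.0.0/16 -> H6 at depth 16
  Q 224.48.95.114: descend 111 ; hops seen [∅] ; pick no-route
  Q 249.86.148.192: descend 11111001010101101001010011 ; hops seen [H6,H4] ; pick H4
  Q 60.220.123.113: descend 0011110011011100011110110111 ; hops seen [H3,H5,H5] ; pick H5
  add 60.220.120.0/21 -> H6 at depth 21
  del 60.220.120.0/21 (clear depth 21)
  add 42.0.0.0/8 -> H3 at depth 8
  Q 42.1.252.68: descend 00101010 ; hops seen [H3,H3] ; pick H3
  add 42.156.218.0/24 -> H3 at depth 24
  add 0.0.0.0/0 -> H1 at depth 0
  add 0.0.0.0/0 -> H3 at depth 0
  add 249.80.0.0/12 -> H3 at depth 12
  add 42.0.0.0/8 -> H0 at depth 8
  Q 32.0.0.0: descend 0010 ; hops seen [H3,H3] ; pick H3
  add 60.220.123.0/24 -> H0 at depth 24
  add 249.86.0.0/16 -> H2 at depth 16
  del 42.156.218.0/24 (clear depth 24)
  Q 249.86.148.192: descend 11111001010101101001010011 ; hops seen [H3,H3,H2,H4] ; pick H4
  Q 249.86.148.194: descend 11111001010101101001010011 ; hops seen [H3,H3,H2,H4] ; pick H4
  del 249.80.0.0/12 (clear depth 12)
  Q 249.86.0.71: descend 1111100101010110 ; hops seen [H3,H2] ; pick H2
  Q 249.86.51.27: descend 1111100101010110 ; hops seen [H3,H2] ; pick H2
  Q 42.0.0.44: descend 00101010 ; hops seen [H3,H3,H0] ; pick H0

== LOOKUPS ==
["H6","H6","no-route","H3","no-route","H4","H5","H3","H3","H4","H4","H2","H2","H0"]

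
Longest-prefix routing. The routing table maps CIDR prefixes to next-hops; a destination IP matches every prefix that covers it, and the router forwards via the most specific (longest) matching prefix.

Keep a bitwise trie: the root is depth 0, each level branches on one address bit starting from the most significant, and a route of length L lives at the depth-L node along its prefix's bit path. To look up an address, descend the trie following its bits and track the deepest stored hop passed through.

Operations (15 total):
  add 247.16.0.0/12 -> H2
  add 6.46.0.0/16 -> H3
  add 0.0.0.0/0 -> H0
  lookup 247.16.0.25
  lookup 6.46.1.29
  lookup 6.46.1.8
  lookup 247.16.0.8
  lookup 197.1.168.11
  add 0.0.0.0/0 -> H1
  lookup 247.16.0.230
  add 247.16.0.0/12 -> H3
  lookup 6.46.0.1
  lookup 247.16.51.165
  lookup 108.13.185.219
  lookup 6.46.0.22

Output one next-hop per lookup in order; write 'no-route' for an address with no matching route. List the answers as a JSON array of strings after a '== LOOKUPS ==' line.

Apply in order:
  add 247.16.0.0/12 -> H2 at depth 12
  add 6.46.0.0/16 -> H3 at depth 16
  add 0.0.0.0/0 -> H0 at depth 0
  ? 247.16.0.25  path d0:H0→d1:-→d2:-→d3:-→d4:-→d5:-→d6:-→d7:-→d8:-→d9:-→d10:-→d11:-→d12:H2  best=H2
  ? 6.46.1.29  path d0:H0→d1:-→d2:-→d3:-→d4:-→d5:-→d6:-→d7:-→d8:-→d9:-→d10:-→d11:-→d12:-→d13:-→d14:-→d15:-→d16:H3  best=H3
  ? 6.46.1.8  path d0:H0→d1:-→d2:-→d3:-→d4:-→d5:-→d6:-→d7:-→d8:-→d9:-→d10:-→d11:-→d12:-→d13:-→d14:-→d15:-→d16:H3  best=H3
  ? 247.16.0.8  path d0:H0→d1:-→d2:-→d3:-→d4:-→d5:-→d6:-→d7:-→d8:-→d9:-→d10:-→d11:-→d12:H2  best=H2
  ? 197.1.168.11  path d0:H0→d1:-→d2:-  best=H0
  add 0.0.0.0/0 -> H1 at depth 0
  ? 247.16.0.230  path d0:H1→d1:-→d2:-→d3:-→d4:-→d5:-→d6:-→d7:-→d8:-→d9:-→d10:-→d11:-→d12:H2  best=H2
  add 247.16.0.0/12 -> H3 at depth 12
  ? 6.46.0.1  path d0:H1→d1:-→d2:-→d3:-→d4:-→d5:-→d6:-→d7:-→d8:-→d9:-→d10:-→d11:-→d12:-→d13:-→d14:-→d15:-→d16:H3  best=H3
  ? 247.16.51.165  path d0:H1→d1:-→d2:-→d3:-→d4:-→d5:-→d6:-→d7:-→d8:-→d9:-→d10:-→d11:-→d12:H3  best=H3
  ? 108.13.185.219  path d0:H1→d1:-  best=H1
  ? 6.46.0.22  path d0:H1→d1:-→d2:-→d3:-→d4:-→d5:-→d6:-→d7:-→d8:-→d9:-→d10:-→d11:-→d12:-→d13:-→d14:-→d15:-→d16:H3  best=H3

== LOOKUPS ==
["H2","H3","H3","H2","H0","H2","H3","H3","H1","H3"]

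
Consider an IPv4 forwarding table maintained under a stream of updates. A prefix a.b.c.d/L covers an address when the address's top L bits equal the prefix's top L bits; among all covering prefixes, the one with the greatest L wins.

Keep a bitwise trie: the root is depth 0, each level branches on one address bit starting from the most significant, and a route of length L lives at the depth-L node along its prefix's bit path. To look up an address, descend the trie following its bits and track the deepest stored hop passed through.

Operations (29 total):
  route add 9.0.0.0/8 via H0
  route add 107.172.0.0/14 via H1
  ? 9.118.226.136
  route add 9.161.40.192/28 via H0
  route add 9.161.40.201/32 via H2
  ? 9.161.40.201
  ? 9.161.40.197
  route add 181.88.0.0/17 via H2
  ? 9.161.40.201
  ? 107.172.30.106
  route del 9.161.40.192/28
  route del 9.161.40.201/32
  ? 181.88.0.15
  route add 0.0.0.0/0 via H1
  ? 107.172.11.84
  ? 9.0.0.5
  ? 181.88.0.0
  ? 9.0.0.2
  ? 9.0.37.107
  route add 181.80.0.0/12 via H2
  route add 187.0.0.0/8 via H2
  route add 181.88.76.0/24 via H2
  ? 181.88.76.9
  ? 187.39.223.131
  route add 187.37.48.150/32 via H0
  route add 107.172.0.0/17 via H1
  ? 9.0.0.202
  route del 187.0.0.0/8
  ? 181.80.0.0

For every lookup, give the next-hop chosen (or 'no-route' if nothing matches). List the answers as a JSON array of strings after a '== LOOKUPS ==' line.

Trace:
  + 9.0.0.0/8 (H0) depth=8
  + 107.172.0.0/14 (H1) depth=14
  lookup 9.118.226.136: bits 00001001 walk d0:-→d1:-→d2:-→d3:-→d4:-→d5:-→d6:-→d7:-→d8:H0 -> H0
  + 9.161.40.192/28 (H0) depth=28
  + 9.161.40.201/32 (H2) depth=32
  lookup 9.161.40.201: bits 00001001101000010010100011001001 walk d0:-→d1:-→d2:-→d3:-→d4:-→d5:-→d6:-→d7:-→d8:H0→d9:-→d10:-→d11:-→d12:-→d13:-→d14:-→d15:-→d16:-→d17:-→d18:-→d19:-→d20:-→d21:-→d22:-→d23:-→d24:-→d25:-→d26:-→d27:-→d28:H0→d29:-→d30:-→d31:-→d32:H2 -> H2
  lookup 9.161.40.197: bits 0000100110100001001010001100 walk d0:-→d1:-→d2:-→d3:-→d4:-→d5:-→d6:-→d7:-→d8:H0→d9:-→d10:-→d11:-→d12:-→d13:-→d14:-→d15:-→d16:-→d17:-→d18:-→d19:-→d20:-→d21:-→d22:-→d23:-→d24:-→d25:-→d26:-→d27:-→d28:H0 -> H0
  + 181.88.0.0/17 (H2) depth=17
  lookup 9.161.40.201: bits 00001001101000010010100011001001 walk d0:-→d1:-→d2:-→d3:-→d4:-→d5:-→d6:-→d7:-→d8:H0→d9:-→d10:-→d11:-→d12:-→d13:-→d14:-→d15:-→d16:-→d17:-→d18:-→d19:-→d20:-→d21:-→d22:-→d23:-→d24:-→d25:-→d26:-→d27:-→d28:H0→d29:-→d30:-→d31:-→d32:H2 -> H2
  lookup 107.172.30.106: bits 01101011101011 walk d0:-→d1:-→d2:-→d3:-→d4:-→d5:-→d6:-→d7:-→d8:-→d9:-→d10:-→d11:-→d12:-→d13:-→d14:H1 -> H1
  del 9.161.40.192/28 (clear depth 28)
  del 9.161.40.201/32 (clear depth 32)
  lookup 181.88.0.15: bits 10110101010110000 walk d0:-→d1:-→d2:-→d3:-→d4:-→d5:-→d6:-→d7:-→d8:-→d9:-→d10:-→d11:-→d12:-→d13:-→d14:-→d15:-→d16:-→d17:H2 -> H2
  + 0.0.0.0/0 (H1) depth=0
  lookup 107.172.11.84: bits 01101011101011 walk d0:H1→d1:-→d2:-→d3:-→d4:-→d5:-→d6:-→d7:-→d8:-→d9:-→d10:-→d11:-→d12:-→d13:-→d14:H1 -> H1
  lookup 9.0.0.5: bits 00001001 walk d0:H1→d1:-→d2:-→d3:-→d4:-→d5:-→d6:-→d7:-→d8:H0 -> H0
  lookup 181.88.0.0: bits 10110101010110000 walk d0:H1→d1:-→d2:-→d3:-→d4:-→d5:-→d6:-→d7:-→d8:-→d9:-→d10:-→d11:-→d12:-→d13:-→d14:-→d15:-→d16:-→d17:H2 -> H2
  lookup 9.0.0.2: bits 00001001 walk d0:H1→d1:-→d2:-→d3:-→d4:-→d5:-→d6:-→d7:-→d8:H0 -> H0
  lookup 9.0.37.107: bits 00001001 walk d0:H1→d1:-→d2:-→d3:-→d4:-→d5:-→d6:-→d7:-→d8:H0 -> H0
  + 181.80.0.0/12 (H2) depth=12
  + 187.0.0.0/8 (H2) depth=8
  + 181.88.76.0/24 (H2) depth=24
  lookup 181.88.76.9: bits 101101010101100001001100 walk d0:H1→d1:-→d2:-→d3:-→d4:-→d5:-→d6:-→d7:-→d8:-→d9:-→d10:-→d11:-→d12:H2→d13:-→d14:-→d15:-→d16:-→d17:H2→d18:-→d19:-→d20:-→d21:-→d22:-→d23:-→d24:H2 -> H2
  lookup 187.39.223.131: bits 10111011 walk d0:H1→d1:-→d2:-→d3:-→d4:-→d5:-→d6:-→d7:-→d8:H2 -> H2
  + 187.37.48.150/32 (H0) depth=32
  + 107.172.0.0/17 (H1) depth=17
  lookup 9.0.0.202: bits 00001001 walk d0:H1→d1:-→d2:-→d3:-→d4:-→d5:-→d6:-→d7:-→d8:H0 -> H0
  del 187.0.0.0/8 (clear depth 8)
  lookup 181.80.0.0: bits 101101010101 walk d0:H1→d1:-→d2:-→d3:-→d4:-→d5:-→d6:-→d7:-→d8:-→d9:-→d10:-→d11:-→d12:H2 -> H2

== LOOKUPS ==
["H0","H2","H0","H2","H1","H2","H1","H0","H2","H0","H0","H2","H2","H0","H2"]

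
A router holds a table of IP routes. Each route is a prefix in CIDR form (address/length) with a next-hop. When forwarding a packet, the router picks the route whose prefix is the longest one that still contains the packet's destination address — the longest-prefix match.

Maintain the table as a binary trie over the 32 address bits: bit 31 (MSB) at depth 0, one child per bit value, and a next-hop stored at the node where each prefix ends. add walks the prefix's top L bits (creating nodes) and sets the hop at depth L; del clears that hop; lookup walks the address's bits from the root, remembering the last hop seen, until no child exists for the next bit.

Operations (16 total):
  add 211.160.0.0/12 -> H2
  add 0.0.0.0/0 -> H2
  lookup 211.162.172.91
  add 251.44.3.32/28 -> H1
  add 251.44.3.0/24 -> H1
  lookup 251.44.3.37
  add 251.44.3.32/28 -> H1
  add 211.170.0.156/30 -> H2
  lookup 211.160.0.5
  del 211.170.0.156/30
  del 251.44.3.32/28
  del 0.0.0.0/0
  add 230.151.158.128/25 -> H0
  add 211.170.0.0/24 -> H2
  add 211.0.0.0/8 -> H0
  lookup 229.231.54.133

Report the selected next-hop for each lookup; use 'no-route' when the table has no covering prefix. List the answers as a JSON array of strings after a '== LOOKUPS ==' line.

Trace:
  + 211.160.0.0/12 (H2) depth=12
  + 0.0.0.0/0 (H2) depth=0
  lookup 211.162.172.91: bits 110100111010 walk d0:H2→d1:-→d2:-→d3:-→d4:-→d5:-→d6:-→d7:-→d8:-→d9:-→d10:-→d11:-→d12:H2 -> H2
  + 251.44.3.32/28 (H1) depth=28
  + 251.44.3.0/24 (H1) depth=24
  lookup 251.44.3.37: bits 1111101100101100000000110010 walk d0:H2→d1:-→d2:-→d3:-→d4:-→d5:-→d6:-→d7:-→d8:-→d9:-→d10:-→d11:-→d12:-→d13:-→d14:-→d15:-→d16:-→d17:-→d18:-→d19:-→d20:-→d21:-→d22:-→d23:-→d24:H1→d25:-→d26:-→d27:-→d28:H1 -> H1
  + 251.44.3.32/28 (H1) depth=28
  + 211.170.0.156/30 (H2) depth=30
  lookup 211.160.0.5: bits 110100111010 walk d0:H2→d1:-→d2:-→d3:-→d4:-→d5:-→d6:-→d7:-→d8:-→d9:-→d10:-→d11:-→d12:H2 -> H2
  - 211.170.0.156/30 clear@30
  - 251.44.3.32/28 clear@28
  - 0.0.0.0/0 clear@0
  + 230.151.158.128/25 (H0) depth=25
  + 211.170.0.0/24 (H2) depth=24
  + 211.0.0.0/8 (H0) depth=8
  lookup 229.231.54.133: bits 111001 walk d0:-→d1:-→d2:-→d3:-→d4:-→d5:-→d6:- -> no-route

== LOOKUPS ==
["H2","H1","H2","no-route"]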